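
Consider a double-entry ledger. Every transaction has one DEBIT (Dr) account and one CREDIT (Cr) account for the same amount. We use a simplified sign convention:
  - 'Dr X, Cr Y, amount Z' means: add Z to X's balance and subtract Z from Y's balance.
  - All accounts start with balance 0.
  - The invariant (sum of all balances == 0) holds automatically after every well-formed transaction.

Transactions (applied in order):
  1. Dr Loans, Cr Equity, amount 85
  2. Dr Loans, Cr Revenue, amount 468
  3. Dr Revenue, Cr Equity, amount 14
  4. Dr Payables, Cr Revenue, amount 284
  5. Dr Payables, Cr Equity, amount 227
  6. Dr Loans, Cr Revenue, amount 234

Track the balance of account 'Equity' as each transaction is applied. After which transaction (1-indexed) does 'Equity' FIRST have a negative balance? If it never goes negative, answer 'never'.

After txn 1: Equity=-85

Answer: 1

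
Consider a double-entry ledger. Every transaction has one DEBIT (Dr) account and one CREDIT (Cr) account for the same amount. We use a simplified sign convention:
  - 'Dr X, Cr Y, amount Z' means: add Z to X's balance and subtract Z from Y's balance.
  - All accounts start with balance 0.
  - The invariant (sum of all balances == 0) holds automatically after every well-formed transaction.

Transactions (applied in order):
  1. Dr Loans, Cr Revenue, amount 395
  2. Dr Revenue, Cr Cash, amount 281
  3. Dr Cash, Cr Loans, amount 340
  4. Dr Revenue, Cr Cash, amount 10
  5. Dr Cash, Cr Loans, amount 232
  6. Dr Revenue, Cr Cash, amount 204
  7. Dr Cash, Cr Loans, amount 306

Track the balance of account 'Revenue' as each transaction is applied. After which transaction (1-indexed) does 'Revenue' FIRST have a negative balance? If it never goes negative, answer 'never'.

After txn 1: Revenue=-395

Answer: 1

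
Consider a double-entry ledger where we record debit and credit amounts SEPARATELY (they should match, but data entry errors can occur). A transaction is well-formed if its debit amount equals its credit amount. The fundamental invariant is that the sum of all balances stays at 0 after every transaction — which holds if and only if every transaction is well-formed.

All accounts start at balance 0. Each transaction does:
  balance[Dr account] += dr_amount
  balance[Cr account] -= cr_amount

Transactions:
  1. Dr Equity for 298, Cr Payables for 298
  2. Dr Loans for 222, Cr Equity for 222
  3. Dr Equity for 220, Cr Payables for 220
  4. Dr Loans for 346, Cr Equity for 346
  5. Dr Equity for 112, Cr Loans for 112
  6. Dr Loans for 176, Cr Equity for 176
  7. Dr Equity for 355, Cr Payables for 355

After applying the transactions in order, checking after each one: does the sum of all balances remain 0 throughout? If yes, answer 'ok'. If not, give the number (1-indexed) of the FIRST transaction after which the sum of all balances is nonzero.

After txn 1: dr=298 cr=298 sum_balances=0
After txn 2: dr=222 cr=222 sum_balances=0
After txn 3: dr=220 cr=220 sum_balances=0
After txn 4: dr=346 cr=346 sum_balances=0
After txn 5: dr=112 cr=112 sum_balances=0
After txn 6: dr=176 cr=176 sum_balances=0
After txn 7: dr=355 cr=355 sum_balances=0

Answer: ok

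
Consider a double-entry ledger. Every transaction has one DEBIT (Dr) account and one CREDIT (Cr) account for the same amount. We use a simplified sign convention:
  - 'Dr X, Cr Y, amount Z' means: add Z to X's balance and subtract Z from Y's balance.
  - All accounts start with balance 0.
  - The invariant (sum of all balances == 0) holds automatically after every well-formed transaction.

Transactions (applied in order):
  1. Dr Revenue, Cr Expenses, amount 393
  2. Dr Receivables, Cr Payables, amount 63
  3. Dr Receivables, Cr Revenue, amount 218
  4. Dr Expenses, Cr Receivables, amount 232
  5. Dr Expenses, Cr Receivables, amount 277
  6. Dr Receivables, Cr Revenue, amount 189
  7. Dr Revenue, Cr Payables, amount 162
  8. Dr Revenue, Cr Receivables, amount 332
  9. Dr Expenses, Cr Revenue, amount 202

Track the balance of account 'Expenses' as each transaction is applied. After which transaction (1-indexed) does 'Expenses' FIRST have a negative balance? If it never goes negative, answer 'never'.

Answer: 1

Derivation:
After txn 1: Expenses=-393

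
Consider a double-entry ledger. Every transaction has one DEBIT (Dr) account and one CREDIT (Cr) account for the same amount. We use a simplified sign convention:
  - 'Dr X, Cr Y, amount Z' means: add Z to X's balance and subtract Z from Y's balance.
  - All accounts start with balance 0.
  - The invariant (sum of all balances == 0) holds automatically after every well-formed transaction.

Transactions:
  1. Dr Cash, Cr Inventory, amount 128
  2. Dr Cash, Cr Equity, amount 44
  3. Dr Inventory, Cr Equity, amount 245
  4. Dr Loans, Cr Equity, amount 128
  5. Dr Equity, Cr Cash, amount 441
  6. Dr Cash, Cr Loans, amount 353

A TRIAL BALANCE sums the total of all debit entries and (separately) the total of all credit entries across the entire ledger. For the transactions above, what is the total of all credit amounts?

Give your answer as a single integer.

Txn 1: credit+=128
Txn 2: credit+=44
Txn 3: credit+=245
Txn 4: credit+=128
Txn 5: credit+=441
Txn 6: credit+=353
Total credits = 1339

Answer: 1339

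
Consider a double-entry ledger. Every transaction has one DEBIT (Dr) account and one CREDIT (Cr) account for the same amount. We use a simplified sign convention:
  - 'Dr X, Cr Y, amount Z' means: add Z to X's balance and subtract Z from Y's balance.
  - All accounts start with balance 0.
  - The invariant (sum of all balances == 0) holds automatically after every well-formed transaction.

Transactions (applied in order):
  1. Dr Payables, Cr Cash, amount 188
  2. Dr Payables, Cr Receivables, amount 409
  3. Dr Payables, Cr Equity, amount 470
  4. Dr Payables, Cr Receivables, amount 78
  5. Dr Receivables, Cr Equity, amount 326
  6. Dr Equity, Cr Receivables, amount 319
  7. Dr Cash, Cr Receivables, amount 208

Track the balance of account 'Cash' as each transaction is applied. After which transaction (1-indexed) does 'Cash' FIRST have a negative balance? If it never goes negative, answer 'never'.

Answer: 1

Derivation:
After txn 1: Cash=-188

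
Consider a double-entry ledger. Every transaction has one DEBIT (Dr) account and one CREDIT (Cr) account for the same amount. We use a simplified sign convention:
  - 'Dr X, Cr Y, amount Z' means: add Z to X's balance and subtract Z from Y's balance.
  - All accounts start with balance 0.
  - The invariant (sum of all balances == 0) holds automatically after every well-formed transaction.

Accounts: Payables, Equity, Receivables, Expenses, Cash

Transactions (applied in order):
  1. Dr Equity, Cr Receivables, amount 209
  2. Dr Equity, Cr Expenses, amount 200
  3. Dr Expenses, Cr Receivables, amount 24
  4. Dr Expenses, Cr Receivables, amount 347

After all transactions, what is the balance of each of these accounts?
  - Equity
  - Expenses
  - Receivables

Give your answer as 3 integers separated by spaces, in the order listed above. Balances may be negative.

After txn 1 (Dr Equity, Cr Receivables, amount 209): Equity=209 Receivables=-209
After txn 2 (Dr Equity, Cr Expenses, amount 200): Equity=409 Expenses=-200 Receivables=-209
After txn 3 (Dr Expenses, Cr Receivables, amount 24): Equity=409 Expenses=-176 Receivables=-233
After txn 4 (Dr Expenses, Cr Receivables, amount 347): Equity=409 Expenses=171 Receivables=-580

Answer: 409 171 -580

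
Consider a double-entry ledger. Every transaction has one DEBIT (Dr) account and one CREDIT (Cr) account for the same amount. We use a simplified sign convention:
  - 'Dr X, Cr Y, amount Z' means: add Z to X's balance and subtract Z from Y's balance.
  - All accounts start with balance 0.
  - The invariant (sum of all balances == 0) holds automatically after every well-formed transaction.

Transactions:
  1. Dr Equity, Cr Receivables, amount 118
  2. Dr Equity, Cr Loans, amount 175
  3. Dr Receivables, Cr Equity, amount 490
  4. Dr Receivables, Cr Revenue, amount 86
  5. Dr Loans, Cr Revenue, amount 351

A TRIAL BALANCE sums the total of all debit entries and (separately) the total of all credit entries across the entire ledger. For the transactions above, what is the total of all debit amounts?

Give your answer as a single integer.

Txn 1: debit+=118
Txn 2: debit+=175
Txn 3: debit+=490
Txn 4: debit+=86
Txn 5: debit+=351
Total debits = 1220

Answer: 1220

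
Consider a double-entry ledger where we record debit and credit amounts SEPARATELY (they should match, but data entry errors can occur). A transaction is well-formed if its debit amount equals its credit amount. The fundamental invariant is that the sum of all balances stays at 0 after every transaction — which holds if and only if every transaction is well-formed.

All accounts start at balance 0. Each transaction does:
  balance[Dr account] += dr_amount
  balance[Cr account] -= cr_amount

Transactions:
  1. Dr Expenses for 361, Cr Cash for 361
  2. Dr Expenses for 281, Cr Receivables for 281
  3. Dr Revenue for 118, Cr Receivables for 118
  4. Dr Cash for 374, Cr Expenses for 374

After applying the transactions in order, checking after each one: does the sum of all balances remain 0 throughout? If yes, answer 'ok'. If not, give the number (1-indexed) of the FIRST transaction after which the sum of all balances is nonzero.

Answer: ok

Derivation:
After txn 1: dr=361 cr=361 sum_balances=0
After txn 2: dr=281 cr=281 sum_balances=0
After txn 3: dr=118 cr=118 sum_balances=0
After txn 4: dr=374 cr=374 sum_balances=0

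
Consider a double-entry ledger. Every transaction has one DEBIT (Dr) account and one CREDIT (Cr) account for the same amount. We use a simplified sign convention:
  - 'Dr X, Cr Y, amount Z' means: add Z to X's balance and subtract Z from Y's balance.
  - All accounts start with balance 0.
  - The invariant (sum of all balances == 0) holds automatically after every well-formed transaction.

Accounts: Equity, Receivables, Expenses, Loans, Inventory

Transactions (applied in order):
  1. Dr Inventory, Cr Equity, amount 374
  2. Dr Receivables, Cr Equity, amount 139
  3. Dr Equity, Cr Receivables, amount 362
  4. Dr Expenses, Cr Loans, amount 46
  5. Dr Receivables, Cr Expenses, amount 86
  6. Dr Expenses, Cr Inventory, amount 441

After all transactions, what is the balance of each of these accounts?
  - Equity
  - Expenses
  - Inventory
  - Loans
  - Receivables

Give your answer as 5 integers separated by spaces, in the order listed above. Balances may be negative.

After txn 1 (Dr Inventory, Cr Equity, amount 374): Equity=-374 Inventory=374
After txn 2 (Dr Receivables, Cr Equity, amount 139): Equity=-513 Inventory=374 Receivables=139
After txn 3 (Dr Equity, Cr Receivables, amount 362): Equity=-151 Inventory=374 Receivables=-223
After txn 4 (Dr Expenses, Cr Loans, amount 46): Equity=-151 Expenses=46 Inventory=374 Loans=-46 Receivables=-223
After txn 5 (Dr Receivables, Cr Expenses, amount 86): Equity=-151 Expenses=-40 Inventory=374 Loans=-46 Receivables=-137
After txn 6 (Dr Expenses, Cr Inventory, amount 441): Equity=-151 Expenses=401 Inventory=-67 Loans=-46 Receivables=-137

Answer: -151 401 -67 -46 -137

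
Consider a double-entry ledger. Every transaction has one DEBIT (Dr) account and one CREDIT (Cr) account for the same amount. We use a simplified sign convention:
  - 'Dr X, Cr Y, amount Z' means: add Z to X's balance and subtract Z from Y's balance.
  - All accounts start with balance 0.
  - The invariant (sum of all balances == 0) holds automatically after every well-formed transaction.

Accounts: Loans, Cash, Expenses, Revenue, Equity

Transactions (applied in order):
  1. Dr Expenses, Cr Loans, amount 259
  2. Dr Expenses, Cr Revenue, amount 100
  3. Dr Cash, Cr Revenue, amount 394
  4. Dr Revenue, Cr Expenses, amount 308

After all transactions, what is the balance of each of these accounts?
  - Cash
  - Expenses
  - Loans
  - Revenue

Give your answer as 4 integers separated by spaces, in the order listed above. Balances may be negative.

After txn 1 (Dr Expenses, Cr Loans, amount 259): Expenses=259 Loans=-259
After txn 2 (Dr Expenses, Cr Revenue, amount 100): Expenses=359 Loans=-259 Revenue=-100
After txn 3 (Dr Cash, Cr Revenue, amount 394): Cash=394 Expenses=359 Loans=-259 Revenue=-494
After txn 4 (Dr Revenue, Cr Expenses, amount 308): Cash=394 Expenses=51 Loans=-259 Revenue=-186

Answer: 394 51 -259 -186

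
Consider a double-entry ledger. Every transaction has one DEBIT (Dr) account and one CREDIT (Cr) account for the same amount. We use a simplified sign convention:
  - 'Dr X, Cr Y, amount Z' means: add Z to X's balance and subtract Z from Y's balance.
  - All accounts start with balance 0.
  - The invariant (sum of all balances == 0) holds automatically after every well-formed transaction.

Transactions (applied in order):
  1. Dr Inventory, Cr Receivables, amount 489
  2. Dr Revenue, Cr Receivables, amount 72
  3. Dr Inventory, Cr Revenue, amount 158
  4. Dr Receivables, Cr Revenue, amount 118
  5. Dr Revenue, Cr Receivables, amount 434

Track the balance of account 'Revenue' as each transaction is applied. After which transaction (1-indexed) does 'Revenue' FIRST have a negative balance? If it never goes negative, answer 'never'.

Answer: 3

Derivation:
After txn 1: Revenue=0
After txn 2: Revenue=72
After txn 3: Revenue=-86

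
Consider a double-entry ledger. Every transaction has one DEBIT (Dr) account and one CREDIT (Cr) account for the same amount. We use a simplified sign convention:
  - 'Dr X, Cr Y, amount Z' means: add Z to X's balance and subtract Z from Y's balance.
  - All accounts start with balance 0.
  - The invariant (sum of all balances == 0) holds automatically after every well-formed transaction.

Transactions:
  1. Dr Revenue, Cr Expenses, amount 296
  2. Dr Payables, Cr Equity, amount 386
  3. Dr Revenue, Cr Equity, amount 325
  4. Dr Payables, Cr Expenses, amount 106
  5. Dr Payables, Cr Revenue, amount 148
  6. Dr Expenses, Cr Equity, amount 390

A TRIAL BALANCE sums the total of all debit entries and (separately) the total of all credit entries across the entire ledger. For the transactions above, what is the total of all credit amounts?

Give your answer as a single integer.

Txn 1: credit+=296
Txn 2: credit+=386
Txn 3: credit+=325
Txn 4: credit+=106
Txn 5: credit+=148
Txn 6: credit+=390
Total credits = 1651

Answer: 1651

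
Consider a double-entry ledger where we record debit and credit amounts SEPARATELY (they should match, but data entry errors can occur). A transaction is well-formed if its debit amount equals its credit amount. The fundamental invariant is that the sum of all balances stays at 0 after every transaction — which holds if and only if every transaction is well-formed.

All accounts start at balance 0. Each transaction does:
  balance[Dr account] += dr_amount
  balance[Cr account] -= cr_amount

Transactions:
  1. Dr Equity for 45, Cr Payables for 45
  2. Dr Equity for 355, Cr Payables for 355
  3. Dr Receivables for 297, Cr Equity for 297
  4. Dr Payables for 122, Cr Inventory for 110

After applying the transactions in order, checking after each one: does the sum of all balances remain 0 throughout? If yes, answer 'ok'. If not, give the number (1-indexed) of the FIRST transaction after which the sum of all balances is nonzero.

Answer: 4

Derivation:
After txn 1: dr=45 cr=45 sum_balances=0
After txn 2: dr=355 cr=355 sum_balances=0
After txn 3: dr=297 cr=297 sum_balances=0
After txn 4: dr=122 cr=110 sum_balances=12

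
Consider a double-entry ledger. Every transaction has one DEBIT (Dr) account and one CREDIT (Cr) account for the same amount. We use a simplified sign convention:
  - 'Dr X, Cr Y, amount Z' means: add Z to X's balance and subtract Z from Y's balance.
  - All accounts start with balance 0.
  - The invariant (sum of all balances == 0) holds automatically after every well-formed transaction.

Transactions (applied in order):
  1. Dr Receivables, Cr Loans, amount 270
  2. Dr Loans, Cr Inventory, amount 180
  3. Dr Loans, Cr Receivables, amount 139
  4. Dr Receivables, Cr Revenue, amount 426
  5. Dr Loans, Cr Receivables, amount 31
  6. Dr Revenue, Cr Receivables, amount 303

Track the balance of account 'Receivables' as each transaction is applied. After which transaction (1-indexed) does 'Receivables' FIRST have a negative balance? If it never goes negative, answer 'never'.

Answer: never

Derivation:
After txn 1: Receivables=270
After txn 2: Receivables=270
After txn 3: Receivables=131
After txn 4: Receivables=557
After txn 5: Receivables=526
After txn 6: Receivables=223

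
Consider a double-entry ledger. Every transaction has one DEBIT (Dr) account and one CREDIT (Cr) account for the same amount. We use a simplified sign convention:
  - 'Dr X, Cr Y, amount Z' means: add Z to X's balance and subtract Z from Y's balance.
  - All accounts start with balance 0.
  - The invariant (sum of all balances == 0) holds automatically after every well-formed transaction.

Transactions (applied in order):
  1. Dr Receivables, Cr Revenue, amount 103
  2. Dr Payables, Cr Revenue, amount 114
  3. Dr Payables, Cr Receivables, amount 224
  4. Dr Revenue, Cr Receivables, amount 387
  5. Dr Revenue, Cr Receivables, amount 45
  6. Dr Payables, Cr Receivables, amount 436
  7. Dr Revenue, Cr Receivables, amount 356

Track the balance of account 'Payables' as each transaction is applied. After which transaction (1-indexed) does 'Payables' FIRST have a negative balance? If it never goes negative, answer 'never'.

Answer: never

Derivation:
After txn 1: Payables=0
After txn 2: Payables=114
After txn 3: Payables=338
After txn 4: Payables=338
After txn 5: Payables=338
After txn 6: Payables=774
After txn 7: Payables=774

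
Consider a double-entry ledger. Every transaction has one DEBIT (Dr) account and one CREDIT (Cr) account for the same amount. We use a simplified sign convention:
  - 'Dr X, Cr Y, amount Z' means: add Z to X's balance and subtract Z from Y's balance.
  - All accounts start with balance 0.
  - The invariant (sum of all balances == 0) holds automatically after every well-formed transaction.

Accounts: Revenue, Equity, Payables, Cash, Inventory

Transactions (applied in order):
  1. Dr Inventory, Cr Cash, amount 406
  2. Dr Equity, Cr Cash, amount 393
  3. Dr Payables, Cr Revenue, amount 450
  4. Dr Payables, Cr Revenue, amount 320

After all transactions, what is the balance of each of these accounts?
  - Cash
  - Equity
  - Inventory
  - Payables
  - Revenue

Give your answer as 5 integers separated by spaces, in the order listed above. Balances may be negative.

After txn 1 (Dr Inventory, Cr Cash, amount 406): Cash=-406 Inventory=406
After txn 2 (Dr Equity, Cr Cash, amount 393): Cash=-799 Equity=393 Inventory=406
After txn 3 (Dr Payables, Cr Revenue, amount 450): Cash=-799 Equity=393 Inventory=406 Payables=450 Revenue=-450
After txn 4 (Dr Payables, Cr Revenue, amount 320): Cash=-799 Equity=393 Inventory=406 Payables=770 Revenue=-770

Answer: -799 393 406 770 -770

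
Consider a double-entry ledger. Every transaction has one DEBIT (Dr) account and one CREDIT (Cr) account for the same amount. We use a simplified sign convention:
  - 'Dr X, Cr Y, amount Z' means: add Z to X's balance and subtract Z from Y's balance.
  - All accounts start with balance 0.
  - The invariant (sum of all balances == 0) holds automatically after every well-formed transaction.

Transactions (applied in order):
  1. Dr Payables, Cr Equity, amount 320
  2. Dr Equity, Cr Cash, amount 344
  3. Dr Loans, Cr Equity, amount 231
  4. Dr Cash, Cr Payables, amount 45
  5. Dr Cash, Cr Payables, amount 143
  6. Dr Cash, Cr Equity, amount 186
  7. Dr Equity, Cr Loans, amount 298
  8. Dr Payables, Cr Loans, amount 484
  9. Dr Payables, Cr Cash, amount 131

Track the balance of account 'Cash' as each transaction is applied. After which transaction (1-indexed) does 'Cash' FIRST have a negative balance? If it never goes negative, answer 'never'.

Answer: 2

Derivation:
After txn 1: Cash=0
After txn 2: Cash=-344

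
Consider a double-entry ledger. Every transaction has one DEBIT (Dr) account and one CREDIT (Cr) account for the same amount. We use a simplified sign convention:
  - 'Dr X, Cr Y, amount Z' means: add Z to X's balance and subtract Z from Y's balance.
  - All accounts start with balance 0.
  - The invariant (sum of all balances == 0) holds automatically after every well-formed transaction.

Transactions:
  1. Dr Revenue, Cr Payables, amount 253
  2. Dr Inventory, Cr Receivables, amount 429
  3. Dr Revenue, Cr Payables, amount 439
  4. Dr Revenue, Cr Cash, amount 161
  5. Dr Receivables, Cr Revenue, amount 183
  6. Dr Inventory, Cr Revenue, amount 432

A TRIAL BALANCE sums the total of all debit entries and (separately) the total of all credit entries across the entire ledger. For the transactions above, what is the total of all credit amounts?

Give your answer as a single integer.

Txn 1: credit+=253
Txn 2: credit+=429
Txn 3: credit+=439
Txn 4: credit+=161
Txn 5: credit+=183
Txn 6: credit+=432
Total credits = 1897

Answer: 1897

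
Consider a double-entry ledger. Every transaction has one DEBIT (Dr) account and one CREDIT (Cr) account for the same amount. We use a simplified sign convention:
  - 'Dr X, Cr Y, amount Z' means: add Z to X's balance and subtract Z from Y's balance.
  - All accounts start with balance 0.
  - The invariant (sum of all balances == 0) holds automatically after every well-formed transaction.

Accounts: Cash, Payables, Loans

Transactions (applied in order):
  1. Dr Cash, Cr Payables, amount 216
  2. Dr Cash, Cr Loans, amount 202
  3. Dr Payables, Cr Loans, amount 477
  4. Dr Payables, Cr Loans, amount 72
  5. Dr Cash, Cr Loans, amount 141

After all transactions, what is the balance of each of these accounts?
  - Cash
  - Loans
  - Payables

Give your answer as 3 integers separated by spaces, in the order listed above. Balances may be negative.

After txn 1 (Dr Cash, Cr Payables, amount 216): Cash=216 Payables=-216
After txn 2 (Dr Cash, Cr Loans, amount 202): Cash=418 Loans=-202 Payables=-216
After txn 3 (Dr Payables, Cr Loans, amount 477): Cash=418 Loans=-679 Payables=261
After txn 4 (Dr Payables, Cr Loans, amount 72): Cash=418 Loans=-751 Payables=333
After txn 5 (Dr Cash, Cr Loans, amount 141): Cash=559 Loans=-892 Payables=333

Answer: 559 -892 333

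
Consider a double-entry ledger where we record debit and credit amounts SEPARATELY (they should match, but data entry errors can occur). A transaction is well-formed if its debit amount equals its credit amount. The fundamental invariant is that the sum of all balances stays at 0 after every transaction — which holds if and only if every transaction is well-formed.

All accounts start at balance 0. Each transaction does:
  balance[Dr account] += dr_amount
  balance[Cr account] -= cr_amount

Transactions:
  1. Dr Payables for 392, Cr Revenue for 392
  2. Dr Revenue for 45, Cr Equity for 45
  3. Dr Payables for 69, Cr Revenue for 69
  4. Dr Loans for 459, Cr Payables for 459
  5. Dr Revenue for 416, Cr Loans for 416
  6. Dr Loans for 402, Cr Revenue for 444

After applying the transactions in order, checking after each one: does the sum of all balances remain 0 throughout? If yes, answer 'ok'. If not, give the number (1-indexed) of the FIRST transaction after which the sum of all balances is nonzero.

After txn 1: dr=392 cr=392 sum_balances=0
After txn 2: dr=45 cr=45 sum_balances=0
After txn 3: dr=69 cr=69 sum_balances=0
After txn 4: dr=459 cr=459 sum_balances=0
After txn 5: dr=416 cr=416 sum_balances=0
After txn 6: dr=402 cr=444 sum_balances=-42

Answer: 6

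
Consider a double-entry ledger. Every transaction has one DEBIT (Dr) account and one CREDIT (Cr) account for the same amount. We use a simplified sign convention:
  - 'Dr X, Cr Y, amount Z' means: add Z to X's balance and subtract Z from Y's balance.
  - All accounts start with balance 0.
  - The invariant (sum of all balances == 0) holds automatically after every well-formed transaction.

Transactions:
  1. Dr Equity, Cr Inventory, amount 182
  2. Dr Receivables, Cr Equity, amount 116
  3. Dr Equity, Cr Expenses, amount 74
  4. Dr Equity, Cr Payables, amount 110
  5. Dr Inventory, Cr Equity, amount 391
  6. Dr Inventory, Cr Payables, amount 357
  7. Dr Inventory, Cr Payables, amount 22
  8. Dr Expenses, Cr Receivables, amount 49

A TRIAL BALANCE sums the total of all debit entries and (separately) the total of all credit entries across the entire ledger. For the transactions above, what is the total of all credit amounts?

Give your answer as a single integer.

Answer: 1301

Derivation:
Txn 1: credit+=182
Txn 2: credit+=116
Txn 3: credit+=74
Txn 4: credit+=110
Txn 5: credit+=391
Txn 6: credit+=357
Txn 7: credit+=22
Txn 8: credit+=49
Total credits = 1301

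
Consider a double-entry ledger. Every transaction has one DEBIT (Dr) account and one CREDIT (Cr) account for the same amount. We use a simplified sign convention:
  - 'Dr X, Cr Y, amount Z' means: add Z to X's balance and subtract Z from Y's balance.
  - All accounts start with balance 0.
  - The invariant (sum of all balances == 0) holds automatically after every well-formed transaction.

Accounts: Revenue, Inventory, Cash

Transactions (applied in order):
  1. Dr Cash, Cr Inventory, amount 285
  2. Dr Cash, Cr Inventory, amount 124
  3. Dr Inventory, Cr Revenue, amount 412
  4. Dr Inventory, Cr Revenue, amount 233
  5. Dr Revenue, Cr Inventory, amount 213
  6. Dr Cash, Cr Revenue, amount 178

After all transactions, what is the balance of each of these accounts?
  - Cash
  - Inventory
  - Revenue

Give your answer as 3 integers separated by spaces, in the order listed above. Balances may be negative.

Answer: 587 23 -610

Derivation:
After txn 1 (Dr Cash, Cr Inventory, amount 285): Cash=285 Inventory=-285
After txn 2 (Dr Cash, Cr Inventory, amount 124): Cash=409 Inventory=-409
After txn 3 (Dr Inventory, Cr Revenue, amount 412): Cash=409 Inventory=3 Revenue=-412
After txn 4 (Dr Inventory, Cr Revenue, amount 233): Cash=409 Inventory=236 Revenue=-645
After txn 5 (Dr Revenue, Cr Inventory, amount 213): Cash=409 Inventory=23 Revenue=-432
After txn 6 (Dr Cash, Cr Revenue, amount 178): Cash=587 Inventory=23 Revenue=-610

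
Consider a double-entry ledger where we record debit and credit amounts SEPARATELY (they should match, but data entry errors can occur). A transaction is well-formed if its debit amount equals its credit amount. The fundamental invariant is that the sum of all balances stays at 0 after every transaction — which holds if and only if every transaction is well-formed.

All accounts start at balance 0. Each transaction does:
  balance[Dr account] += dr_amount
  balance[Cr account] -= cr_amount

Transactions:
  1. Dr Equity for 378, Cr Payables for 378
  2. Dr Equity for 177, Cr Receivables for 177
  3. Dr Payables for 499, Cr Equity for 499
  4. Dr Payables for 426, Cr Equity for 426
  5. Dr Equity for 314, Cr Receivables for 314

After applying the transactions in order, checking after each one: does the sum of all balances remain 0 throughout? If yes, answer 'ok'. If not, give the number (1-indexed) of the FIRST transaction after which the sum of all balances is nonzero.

After txn 1: dr=378 cr=378 sum_balances=0
After txn 2: dr=177 cr=177 sum_balances=0
After txn 3: dr=499 cr=499 sum_balances=0
After txn 4: dr=426 cr=426 sum_balances=0
After txn 5: dr=314 cr=314 sum_balances=0

Answer: ok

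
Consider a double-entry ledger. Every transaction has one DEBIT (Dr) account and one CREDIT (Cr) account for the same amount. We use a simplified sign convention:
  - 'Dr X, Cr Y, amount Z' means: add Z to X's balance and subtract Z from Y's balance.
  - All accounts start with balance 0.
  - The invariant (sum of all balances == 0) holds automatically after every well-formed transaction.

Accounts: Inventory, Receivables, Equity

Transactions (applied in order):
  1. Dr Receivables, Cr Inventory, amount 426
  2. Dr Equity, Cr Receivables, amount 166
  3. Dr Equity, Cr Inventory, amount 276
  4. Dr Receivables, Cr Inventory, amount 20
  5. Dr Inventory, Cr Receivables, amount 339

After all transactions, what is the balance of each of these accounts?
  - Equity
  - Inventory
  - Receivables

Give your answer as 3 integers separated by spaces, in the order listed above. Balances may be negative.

After txn 1 (Dr Receivables, Cr Inventory, amount 426): Inventory=-426 Receivables=426
After txn 2 (Dr Equity, Cr Receivables, amount 166): Equity=166 Inventory=-426 Receivables=260
After txn 3 (Dr Equity, Cr Inventory, amount 276): Equity=442 Inventory=-702 Receivables=260
After txn 4 (Dr Receivables, Cr Inventory, amount 20): Equity=442 Inventory=-722 Receivables=280
After txn 5 (Dr Inventory, Cr Receivables, amount 339): Equity=442 Inventory=-383 Receivables=-59

Answer: 442 -383 -59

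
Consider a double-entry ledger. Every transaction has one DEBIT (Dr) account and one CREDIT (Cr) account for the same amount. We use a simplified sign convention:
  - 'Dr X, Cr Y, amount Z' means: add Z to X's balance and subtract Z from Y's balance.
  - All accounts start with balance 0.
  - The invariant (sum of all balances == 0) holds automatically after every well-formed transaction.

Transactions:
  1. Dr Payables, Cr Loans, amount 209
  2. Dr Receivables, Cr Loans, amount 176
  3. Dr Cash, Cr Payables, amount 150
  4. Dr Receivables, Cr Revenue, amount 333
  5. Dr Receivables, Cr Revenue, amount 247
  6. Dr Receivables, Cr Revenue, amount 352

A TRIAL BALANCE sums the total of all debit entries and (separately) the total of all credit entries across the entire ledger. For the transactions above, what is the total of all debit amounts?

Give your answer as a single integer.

Answer: 1467

Derivation:
Txn 1: debit+=209
Txn 2: debit+=176
Txn 3: debit+=150
Txn 4: debit+=333
Txn 5: debit+=247
Txn 6: debit+=352
Total debits = 1467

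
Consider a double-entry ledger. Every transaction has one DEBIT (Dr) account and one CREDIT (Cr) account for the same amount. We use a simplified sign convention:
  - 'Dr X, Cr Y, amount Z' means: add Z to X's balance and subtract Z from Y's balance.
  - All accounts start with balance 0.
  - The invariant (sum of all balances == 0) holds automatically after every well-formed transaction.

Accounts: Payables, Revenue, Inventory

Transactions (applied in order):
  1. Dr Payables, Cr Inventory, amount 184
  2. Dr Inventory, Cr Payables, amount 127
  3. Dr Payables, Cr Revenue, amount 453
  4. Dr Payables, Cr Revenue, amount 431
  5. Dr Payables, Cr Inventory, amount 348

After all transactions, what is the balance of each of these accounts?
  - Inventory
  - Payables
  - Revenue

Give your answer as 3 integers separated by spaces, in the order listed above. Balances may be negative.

After txn 1 (Dr Payables, Cr Inventory, amount 184): Inventory=-184 Payables=184
After txn 2 (Dr Inventory, Cr Payables, amount 127): Inventory=-57 Payables=57
After txn 3 (Dr Payables, Cr Revenue, amount 453): Inventory=-57 Payables=510 Revenue=-453
After txn 4 (Dr Payables, Cr Revenue, amount 431): Inventory=-57 Payables=941 Revenue=-884
After txn 5 (Dr Payables, Cr Inventory, amount 348): Inventory=-405 Payables=1289 Revenue=-884

Answer: -405 1289 -884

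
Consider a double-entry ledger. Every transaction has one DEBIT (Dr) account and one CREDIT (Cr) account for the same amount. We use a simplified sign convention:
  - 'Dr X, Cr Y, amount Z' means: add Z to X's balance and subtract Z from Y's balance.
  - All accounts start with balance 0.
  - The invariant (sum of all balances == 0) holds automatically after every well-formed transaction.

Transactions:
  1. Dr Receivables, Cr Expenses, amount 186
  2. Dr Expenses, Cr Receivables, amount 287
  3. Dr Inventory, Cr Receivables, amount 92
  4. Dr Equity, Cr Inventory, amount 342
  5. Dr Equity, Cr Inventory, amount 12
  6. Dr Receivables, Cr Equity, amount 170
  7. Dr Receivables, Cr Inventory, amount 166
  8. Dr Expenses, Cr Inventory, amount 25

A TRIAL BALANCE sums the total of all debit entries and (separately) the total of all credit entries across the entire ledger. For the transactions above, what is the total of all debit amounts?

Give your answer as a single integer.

Answer: 1280

Derivation:
Txn 1: debit+=186
Txn 2: debit+=287
Txn 3: debit+=92
Txn 4: debit+=342
Txn 5: debit+=12
Txn 6: debit+=170
Txn 7: debit+=166
Txn 8: debit+=25
Total debits = 1280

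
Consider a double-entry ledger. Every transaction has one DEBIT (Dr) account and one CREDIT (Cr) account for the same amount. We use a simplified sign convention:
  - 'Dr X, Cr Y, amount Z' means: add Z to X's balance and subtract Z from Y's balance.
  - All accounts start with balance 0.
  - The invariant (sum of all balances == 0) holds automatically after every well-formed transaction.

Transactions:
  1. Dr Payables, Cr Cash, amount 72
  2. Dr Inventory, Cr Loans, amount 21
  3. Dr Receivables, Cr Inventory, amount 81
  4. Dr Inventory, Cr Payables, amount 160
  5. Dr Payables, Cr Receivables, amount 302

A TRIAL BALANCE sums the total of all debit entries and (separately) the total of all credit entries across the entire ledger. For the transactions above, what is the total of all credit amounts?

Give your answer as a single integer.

Answer: 636

Derivation:
Txn 1: credit+=72
Txn 2: credit+=21
Txn 3: credit+=81
Txn 4: credit+=160
Txn 5: credit+=302
Total credits = 636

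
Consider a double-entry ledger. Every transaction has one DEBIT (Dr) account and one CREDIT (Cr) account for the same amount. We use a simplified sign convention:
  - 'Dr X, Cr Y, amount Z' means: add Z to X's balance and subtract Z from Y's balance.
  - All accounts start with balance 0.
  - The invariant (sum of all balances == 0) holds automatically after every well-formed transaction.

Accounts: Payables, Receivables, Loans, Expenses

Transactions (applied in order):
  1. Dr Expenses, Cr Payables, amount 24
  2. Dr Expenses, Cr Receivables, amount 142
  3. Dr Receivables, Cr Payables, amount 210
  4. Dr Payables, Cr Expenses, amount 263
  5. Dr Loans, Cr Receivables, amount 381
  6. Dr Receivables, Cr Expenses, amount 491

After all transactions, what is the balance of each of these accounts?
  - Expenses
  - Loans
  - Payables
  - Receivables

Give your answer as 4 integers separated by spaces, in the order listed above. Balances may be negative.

After txn 1 (Dr Expenses, Cr Payables, amount 24): Expenses=24 Payables=-24
After txn 2 (Dr Expenses, Cr Receivables, amount 142): Expenses=166 Payables=-24 Receivables=-142
After txn 3 (Dr Receivables, Cr Payables, amount 210): Expenses=166 Payables=-234 Receivables=68
After txn 4 (Dr Payables, Cr Expenses, amount 263): Expenses=-97 Payables=29 Receivables=68
After txn 5 (Dr Loans, Cr Receivables, amount 381): Expenses=-97 Loans=381 Payables=29 Receivables=-313
After txn 6 (Dr Receivables, Cr Expenses, amount 491): Expenses=-588 Loans=381 Payables=29 Receivables=178

Answer: -588 381 29 178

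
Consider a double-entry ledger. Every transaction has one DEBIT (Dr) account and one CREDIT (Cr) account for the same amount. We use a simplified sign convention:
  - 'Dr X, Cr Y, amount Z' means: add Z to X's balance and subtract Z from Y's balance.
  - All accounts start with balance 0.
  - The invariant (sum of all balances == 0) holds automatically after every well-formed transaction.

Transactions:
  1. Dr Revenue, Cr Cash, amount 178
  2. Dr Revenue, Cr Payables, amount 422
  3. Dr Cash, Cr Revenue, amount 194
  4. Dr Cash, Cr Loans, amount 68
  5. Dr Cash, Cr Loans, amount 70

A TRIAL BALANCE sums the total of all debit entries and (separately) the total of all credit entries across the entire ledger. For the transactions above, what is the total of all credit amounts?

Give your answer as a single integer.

Answer: 932

Derivation:
Txn 1: credit+=178
Txn 2: credit+=422
Txn 3: credit+=194
Txn 4: credit+=68
Txn 5: credit+=70
Total credits = 932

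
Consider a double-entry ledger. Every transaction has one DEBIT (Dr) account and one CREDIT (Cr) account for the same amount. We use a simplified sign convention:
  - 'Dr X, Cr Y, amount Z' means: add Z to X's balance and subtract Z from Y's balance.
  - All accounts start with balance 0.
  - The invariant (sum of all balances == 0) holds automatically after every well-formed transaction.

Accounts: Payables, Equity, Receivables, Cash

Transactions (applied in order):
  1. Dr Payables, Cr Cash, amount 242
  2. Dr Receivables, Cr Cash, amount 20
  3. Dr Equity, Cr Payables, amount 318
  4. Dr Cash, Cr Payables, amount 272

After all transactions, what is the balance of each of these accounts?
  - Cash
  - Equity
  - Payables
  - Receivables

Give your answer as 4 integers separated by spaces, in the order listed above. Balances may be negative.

Answer: 10 318 -348 20

Derivation:
After txn 1 (Dr Payables, Cr Cash, amount 242): Cash=-242 Payables=242
After txn 2 (Dr Receivables, Cr Cash, amount 20): Cash=-262 Payables=242 Receivables=20
After txn 3 (Dr Equity, Cr Payables, amount 318): Cash=-262 Equity=318 Payables=-76 Receivables=20
After txn 4 (Dr Cash, Cr Payables, amount 272): Cash=10 Equity=318 Payables=-348 Receivables=20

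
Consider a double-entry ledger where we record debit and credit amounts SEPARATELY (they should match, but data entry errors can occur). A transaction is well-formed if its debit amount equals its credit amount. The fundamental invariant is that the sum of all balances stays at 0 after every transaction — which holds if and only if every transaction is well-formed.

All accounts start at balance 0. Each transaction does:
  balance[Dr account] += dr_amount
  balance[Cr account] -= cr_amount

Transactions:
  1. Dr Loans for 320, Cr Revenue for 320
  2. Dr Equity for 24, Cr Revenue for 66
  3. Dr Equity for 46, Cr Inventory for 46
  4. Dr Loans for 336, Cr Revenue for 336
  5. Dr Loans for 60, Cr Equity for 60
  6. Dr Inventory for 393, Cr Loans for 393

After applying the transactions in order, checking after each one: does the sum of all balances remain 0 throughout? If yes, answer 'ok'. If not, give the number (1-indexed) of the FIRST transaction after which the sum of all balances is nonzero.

After txn 1: dr=320 cr=320 sum_balances=0
After txn 2: dr=24 cr=66 sum_balances=-42
After txn 3: dr=46 cr=46 sum_balances=-42
After txn 4: dr=336 cr=336 sum_balances=-42
After txn 5: dr=60 cr=60 sum_balances=-42
After txn 6: dr=393 cr=393 sum_balances=-42

Answer: 2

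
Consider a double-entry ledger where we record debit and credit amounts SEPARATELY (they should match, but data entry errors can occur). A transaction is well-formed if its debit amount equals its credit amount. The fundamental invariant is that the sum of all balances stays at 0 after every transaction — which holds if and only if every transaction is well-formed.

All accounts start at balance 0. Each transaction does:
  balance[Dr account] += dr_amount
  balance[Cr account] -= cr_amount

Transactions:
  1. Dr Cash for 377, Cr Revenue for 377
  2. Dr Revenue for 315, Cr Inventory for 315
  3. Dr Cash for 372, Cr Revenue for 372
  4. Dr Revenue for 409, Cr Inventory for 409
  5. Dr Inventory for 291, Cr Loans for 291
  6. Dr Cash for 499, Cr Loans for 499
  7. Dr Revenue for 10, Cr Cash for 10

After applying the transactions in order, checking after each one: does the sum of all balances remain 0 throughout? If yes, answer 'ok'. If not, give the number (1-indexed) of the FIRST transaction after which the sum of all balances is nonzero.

After txn 1: dr=377 cr=377 sum_balances=0
After txn 2: dr=315 cr=315 sum_balances=0
After txn 3: dr=372 cr=372 sum_balances=0
After txn 4: dr=409 cr=409 sum_balances=0
After txn 5: dr=291 cr=291 sum_balances=0
After txn 6: dr=499 cr=499 sum_balances=0
After txn 7: dr=10 cr=10 sum_balances=0

Answer: ok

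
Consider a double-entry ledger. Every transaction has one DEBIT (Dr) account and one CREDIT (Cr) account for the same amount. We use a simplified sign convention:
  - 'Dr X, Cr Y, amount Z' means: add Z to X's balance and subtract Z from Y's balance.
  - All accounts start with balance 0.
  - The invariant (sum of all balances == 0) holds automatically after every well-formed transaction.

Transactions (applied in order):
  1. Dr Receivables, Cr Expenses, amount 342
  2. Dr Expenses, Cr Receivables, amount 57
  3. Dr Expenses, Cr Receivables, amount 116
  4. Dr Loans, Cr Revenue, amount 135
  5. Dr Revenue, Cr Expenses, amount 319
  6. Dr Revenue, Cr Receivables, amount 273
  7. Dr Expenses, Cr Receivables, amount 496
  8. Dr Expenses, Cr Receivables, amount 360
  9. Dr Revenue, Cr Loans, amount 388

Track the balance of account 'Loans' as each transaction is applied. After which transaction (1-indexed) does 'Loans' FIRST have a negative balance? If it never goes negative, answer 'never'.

Answer: 9

Derivation:
After txn 1: Loans=0
After txn 2: Loans=0
After txn 3: Loans=0
After txn 4: Loans=135
After txn 5: Loans=135
After txn 6: Loans=135
After txn 7: Loans=135
After txn 8: Loans=135
After txn 9: Loans=-253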